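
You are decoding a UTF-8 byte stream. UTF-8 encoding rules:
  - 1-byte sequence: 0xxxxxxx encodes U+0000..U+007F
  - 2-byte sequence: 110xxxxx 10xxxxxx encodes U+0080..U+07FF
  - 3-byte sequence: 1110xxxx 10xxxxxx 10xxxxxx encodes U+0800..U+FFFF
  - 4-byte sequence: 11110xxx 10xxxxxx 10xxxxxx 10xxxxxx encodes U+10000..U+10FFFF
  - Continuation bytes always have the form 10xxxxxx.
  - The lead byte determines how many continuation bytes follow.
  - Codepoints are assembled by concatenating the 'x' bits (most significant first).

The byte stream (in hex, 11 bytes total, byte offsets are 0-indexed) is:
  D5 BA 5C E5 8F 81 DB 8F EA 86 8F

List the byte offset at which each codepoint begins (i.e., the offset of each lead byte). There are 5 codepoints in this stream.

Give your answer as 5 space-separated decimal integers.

Byte[0]=D5: 2-byte lead, need 1 cont bytes. acc=0x15
Byte[1]=BA: continuation. acc=(acc<<6)|0x3A=0x57A
Completed: cp=U+057A (starts at byte 0)
Byte[2]=5C: 1-byte ASCII. cp=U+005C
Byte[3]=E5: 3-byte lead, need 2 cont bytes. acc=0x5
Byte[4]=8F: continuation. acc=(acc<<6)|0x0F=0x14F
Byte[5]=81: continuation. acc=(acc<<6)|0x01=0x53C1
Completed: cp=U+53C1 (starts at byte 3)
Byte[6]=DB: 2-byte lead, need 1 cont bytes. acc=0x1B
Byte[7]=8F: continuation. acc=(acc<<6)|0x0F=0x6CF
Completed: cp=U+06CF (starts at byte 6)
Byte[8]=EA: 3-byte lead, need 2 cont bytes. acc=0xA
Byte[9]=86: continuation. acc=(acc<<6)|0x06=0x286
Byte[10]=8F: continuation. acc=(acc<<6)|0x0F=0xA18F
Completed: cp=U+A18F (starts at byte 8)

Answer: 0 2 3 6 8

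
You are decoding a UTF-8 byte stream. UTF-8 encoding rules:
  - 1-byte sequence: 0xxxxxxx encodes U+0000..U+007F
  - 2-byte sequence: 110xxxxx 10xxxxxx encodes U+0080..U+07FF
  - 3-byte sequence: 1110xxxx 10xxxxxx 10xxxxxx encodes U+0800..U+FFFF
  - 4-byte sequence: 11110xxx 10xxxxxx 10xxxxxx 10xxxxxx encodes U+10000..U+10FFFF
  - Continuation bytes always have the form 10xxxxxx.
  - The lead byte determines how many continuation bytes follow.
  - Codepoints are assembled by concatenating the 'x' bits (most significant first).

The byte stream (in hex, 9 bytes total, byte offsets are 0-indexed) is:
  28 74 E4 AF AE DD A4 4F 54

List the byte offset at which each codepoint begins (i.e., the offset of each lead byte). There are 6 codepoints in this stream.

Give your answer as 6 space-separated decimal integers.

Byte[0]=28: 1-byte ASCII. cp=U+0028
Byte[1]=74: 1-byte ASCII. cp=U+0074
Byte[2]=E4: 3-byte lead, need 2 cont bytes. acc=0x4
Byte[3]=AF: continuation. acc=(acc<<6)|0x2F=0x12F
Byte[4]=AE: continuation. acc=(acc<<6)|0x2E=0x4BEE
Completed: cp=U+4BEE (starts at byte 2)
Byte[5]=DD: 2-byte lead, need 1 cont bytes. acc=0x1D
Byte[6]=A4: continuation. acc=(acc<<6)|0x24=0x764
Completed: cp=U+0764 (starts at byte 5)
Byte[7]=4F: 1-byte ASCII. cp=U+004F
Byte[8]=54: 1-byte ASCII. cp=U+0054

Answer: 0 1 2 5 7 8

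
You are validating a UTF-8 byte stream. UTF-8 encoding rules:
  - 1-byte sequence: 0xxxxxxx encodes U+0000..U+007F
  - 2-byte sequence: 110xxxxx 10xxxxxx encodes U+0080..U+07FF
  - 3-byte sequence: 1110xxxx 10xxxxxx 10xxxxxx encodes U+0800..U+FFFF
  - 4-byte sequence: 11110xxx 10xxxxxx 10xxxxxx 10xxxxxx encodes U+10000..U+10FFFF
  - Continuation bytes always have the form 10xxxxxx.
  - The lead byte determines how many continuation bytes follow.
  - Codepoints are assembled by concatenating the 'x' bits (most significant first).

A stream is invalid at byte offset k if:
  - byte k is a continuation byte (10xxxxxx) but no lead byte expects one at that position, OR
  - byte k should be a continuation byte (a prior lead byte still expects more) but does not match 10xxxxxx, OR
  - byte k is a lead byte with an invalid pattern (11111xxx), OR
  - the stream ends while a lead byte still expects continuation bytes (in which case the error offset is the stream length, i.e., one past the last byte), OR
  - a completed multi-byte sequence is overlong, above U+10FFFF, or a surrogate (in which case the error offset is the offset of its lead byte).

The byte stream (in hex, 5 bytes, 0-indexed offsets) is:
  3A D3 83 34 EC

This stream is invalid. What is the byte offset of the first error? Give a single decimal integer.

Answer: 5

Derivation:
Byte[0]=3A: 1-byte ASCII. cp=U+003A
Byte[1]=D3: 2-byte lead, need 1 cont bytes. acc=0x13
Byte[2]=83: continuation. acc=(acc<<6)|0x03=0x4C3
Completed: cp=U+04C3 (starts at byte 1)
Byte[3]=34: 1-byte ASCII. cp=U+0034
Byte[4]=EC: 3-byte lead, need 2 cont bytes. acc=0xC
Byte[5]: stream ended, expected continuation. INVALID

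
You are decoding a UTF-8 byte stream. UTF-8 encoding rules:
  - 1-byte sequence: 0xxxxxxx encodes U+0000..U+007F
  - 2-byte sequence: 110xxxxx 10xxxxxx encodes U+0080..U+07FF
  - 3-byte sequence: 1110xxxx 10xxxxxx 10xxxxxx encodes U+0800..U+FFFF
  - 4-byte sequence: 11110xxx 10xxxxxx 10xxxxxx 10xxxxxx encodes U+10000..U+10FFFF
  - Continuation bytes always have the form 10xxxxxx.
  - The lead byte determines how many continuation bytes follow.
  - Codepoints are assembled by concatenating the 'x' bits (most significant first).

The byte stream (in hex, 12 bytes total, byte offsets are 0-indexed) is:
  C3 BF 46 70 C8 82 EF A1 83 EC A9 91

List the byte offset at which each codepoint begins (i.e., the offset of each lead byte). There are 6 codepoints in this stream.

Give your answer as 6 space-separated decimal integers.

Answer: 0 2 3 4 6 9

Derivation:
Byte[0]=C3: 2-byte lead, need 1 cont bytes. acc=0x3
Byte[1]=BF: continuation. acc=(acc<<6)|0x3F=0xFF
Completed: cp=U+00FF (starts at byte 0)
Byte[2]=46: 1-byte ASCII. cp=U+0046
Byte[3]=70: 1-byte ASCII. cp=U+0070
Byte[4]=C8: 2-byte lead, need 1 cont bytes. acc=0x8
Byte[5]=82: continuation. acc=(acc<<6)|0x02=0x202
Completed: cp=U+0202 (starts at byte 4)
Byte[6]=EF: 3-byte lead, need 2 cont bytes. acc=0xF
Byte[7]=A1: continuation. acc=(acc<<6)|0x21=0x3E1
Byte[8]=83: continuation. acc=(acc<<6)|0x03=0xF843
Completed: cp=U+F843 (starts at byte 6)
Byte[9]=EC: 3-byte lead, need 2 cont bytes. acc=0xC
Byte[10]=A9: continuation. acc=(acc<<6)|0x29=0x329
Byte[11]=91: continuation. acc=(acc<<6)|0x11=0xCA51
Completed: cp=U+CA51 (starts at byte 9)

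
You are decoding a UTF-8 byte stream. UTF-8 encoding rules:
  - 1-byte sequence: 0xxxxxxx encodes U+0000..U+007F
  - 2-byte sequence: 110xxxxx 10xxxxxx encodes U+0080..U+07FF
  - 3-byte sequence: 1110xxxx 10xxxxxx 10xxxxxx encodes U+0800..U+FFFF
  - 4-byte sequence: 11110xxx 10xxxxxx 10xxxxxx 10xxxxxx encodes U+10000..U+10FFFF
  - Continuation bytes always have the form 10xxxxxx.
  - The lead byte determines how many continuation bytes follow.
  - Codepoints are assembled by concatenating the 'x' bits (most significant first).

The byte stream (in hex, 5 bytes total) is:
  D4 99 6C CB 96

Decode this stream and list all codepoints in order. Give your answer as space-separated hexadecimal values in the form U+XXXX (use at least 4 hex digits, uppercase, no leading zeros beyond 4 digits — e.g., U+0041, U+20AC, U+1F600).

Answer: U+0519 U+006C U+02D6

Derivation:
Byte[0]=D4: 2-byte lead, need 1 cont bytes. acc=0x14
Byte[1]=99: continuation. acc=(acc<<6)|0x19=0x519
Completed: cp=U+0519 (starts at byte 0)
Byte[2]=6C: 1-byte ASCII. cp=U+006C
Byte[3]=CB: 2-byte lead, need 1 cont bytes. acc=0xB
Byte[4]=96: continuation. acc=(acc<<6)|0x16=0x2D6
Completed: cp=U+02D6 (starts at byte 3)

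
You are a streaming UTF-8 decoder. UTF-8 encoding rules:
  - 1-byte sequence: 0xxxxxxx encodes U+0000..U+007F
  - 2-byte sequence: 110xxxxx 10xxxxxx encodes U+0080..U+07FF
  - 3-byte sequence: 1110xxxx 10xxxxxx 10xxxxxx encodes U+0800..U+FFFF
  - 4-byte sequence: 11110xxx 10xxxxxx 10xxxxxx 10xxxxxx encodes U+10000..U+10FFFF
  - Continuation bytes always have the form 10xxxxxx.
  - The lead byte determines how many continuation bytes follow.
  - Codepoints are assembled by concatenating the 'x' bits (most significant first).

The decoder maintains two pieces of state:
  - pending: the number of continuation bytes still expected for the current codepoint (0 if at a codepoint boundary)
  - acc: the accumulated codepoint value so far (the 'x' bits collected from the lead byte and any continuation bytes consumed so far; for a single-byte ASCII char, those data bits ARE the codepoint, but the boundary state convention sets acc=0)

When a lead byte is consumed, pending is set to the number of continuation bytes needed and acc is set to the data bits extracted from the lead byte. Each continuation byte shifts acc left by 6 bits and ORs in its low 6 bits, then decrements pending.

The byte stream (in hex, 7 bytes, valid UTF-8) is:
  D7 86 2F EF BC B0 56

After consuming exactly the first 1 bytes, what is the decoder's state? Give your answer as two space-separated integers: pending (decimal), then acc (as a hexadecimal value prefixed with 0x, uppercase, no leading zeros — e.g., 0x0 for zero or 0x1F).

Answer: 1 0x17

Derivation:
Byte[0]=D7: 2-byte lead. pending=1, acc=0x17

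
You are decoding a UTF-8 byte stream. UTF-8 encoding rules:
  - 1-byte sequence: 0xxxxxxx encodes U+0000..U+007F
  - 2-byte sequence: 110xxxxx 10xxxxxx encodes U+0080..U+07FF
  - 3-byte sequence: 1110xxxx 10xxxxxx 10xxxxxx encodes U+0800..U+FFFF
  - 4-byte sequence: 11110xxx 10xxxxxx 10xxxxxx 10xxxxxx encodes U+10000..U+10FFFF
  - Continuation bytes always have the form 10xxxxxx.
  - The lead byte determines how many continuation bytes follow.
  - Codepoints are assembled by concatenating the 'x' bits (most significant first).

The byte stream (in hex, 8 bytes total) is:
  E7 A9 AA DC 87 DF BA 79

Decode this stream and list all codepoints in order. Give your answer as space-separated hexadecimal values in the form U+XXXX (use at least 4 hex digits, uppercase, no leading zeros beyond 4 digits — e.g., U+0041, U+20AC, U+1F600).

Byte[0]=E7: 3-byte lead, need 2 cont bytes. acc=0x7
Byte[1]=A9: continuation. acc=(acc<<6)|0x29=0x1E9
Byte[2]=AA: continuation. acc=(acc<<6)|0x2A=0x7A6A
Completed: cp=U+7A6A (starts at byte 0)
Byte[3]=DC: 2-byte lead, need 1 cont bytes. acc=0x1C
Byte[4]=87: continuation. acc=(acc<<6)|0x07=0x707
Completed: cp=U+0707 (starts at byte 3)
Byte[5]=DF: 2-byte lead, need 1 cont bytes. acc=0x1F
Byte[6]=BA: continuation. acc=(acc<<6)|0x3A=0x7FA
Completed: cp=U+07FA (starts at byte 5)
Byte[7]=79: 1-byte ASCII. cp=U+0079

Answer: U+7A6A U+0707 U+07FA U+0079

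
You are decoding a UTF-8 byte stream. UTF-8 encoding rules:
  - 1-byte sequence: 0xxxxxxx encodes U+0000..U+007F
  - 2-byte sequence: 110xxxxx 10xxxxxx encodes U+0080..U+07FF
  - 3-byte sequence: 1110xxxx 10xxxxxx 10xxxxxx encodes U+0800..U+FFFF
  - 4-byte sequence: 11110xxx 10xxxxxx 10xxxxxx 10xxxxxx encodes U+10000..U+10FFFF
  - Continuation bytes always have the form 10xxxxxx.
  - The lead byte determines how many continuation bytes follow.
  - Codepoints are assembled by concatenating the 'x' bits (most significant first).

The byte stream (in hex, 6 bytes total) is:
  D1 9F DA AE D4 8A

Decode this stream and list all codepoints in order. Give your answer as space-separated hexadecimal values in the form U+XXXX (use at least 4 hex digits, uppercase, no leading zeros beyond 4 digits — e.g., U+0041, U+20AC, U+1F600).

Answer: U+045F U+06AE U+050A

Derivation:
Byte[0]=D1: 2-byte lead, need 1 cont bytes. acc=0x11
Byte[1]=9F: continuation. acc=(acc<<6)|0x1F=0x45F
Completed: cp=U+045F (starts at byte 0)
Byte[2]=DA: 2-byte lead, need 1 cont bytes. acc=0x1A
Byte[3]=AE: continuation. acc=(acc<<6)|0x2E=0x6AE
Completed: cp=U+06AE (starts at byte 2)
Byte[4]=D4: 2-byte lead, need 1 cont bytes. acc=0x14
Byte[5]=8A: continuation. acc=(acc<<6)|0x0A=0x50A
Completed: cp=U+050A (starts at byte 4)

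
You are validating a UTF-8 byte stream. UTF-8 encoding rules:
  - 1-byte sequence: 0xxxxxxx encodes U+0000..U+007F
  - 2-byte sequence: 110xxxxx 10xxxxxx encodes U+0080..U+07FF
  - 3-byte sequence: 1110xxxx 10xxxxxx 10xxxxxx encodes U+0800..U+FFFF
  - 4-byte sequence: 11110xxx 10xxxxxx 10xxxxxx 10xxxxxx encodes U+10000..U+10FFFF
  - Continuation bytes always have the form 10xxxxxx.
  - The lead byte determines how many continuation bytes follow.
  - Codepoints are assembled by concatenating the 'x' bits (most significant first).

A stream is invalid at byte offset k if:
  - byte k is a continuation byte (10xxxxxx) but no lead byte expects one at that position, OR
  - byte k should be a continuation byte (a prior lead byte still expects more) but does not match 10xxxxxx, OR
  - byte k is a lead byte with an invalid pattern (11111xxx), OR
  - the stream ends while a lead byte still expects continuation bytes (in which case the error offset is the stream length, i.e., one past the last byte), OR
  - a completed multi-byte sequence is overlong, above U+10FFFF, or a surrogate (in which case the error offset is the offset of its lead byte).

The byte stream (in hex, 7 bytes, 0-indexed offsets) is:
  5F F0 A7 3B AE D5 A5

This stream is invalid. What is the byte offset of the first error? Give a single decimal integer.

Answer: 3

Derivation:
Byte[0]=5F: 1-byte ASCII. cp=U+005F
Byte[1]=F0: 4-byte lead, need 3 cont bytes. acc=0x0
Byte[2]=A7: continuation. acc=(acc<<6)|0x27=0x27
Byte[3]=3B: expected 10xxxxxx continuation. INVALID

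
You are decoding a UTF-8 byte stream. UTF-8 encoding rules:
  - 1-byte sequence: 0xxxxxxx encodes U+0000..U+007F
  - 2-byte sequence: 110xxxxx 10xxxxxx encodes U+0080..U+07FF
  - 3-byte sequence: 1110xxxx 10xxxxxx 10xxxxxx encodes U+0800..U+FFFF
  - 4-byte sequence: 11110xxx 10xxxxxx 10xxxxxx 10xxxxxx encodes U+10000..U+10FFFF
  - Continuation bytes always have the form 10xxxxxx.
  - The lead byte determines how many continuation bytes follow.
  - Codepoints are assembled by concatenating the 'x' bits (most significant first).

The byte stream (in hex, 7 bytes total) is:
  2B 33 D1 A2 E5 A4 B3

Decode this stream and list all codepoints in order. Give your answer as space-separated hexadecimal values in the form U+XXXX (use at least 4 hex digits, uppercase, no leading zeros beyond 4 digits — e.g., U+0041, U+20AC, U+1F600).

Answer: U+002B U+0033 U+0462 U+5933

Derivation:
Byte[0]=2B: 1-byte ASCII. cp=U+002B
Byte[1]=33: 1-byte ASCII. cp=U+0033
Byte[2]=D1: 2-byte lead, need 1 cont bytes. acc=0x11
Byte[3]=A2: continuation. acc=(acc<<6)|0x22=0x462
Completed: cp=U+0462 (starts at byte 2)
Byte[4]=E5: 3-byte lead, need 2 cont bytes. acc=0x5
Byte[5]=A4: continuation. acc=(acc<<6)|0x24=0x164
Byte[6]=B3: continuation. acc=(acc<<6)|0x33=0x5933
Completed: cp=U+5933 (starts at byte 4)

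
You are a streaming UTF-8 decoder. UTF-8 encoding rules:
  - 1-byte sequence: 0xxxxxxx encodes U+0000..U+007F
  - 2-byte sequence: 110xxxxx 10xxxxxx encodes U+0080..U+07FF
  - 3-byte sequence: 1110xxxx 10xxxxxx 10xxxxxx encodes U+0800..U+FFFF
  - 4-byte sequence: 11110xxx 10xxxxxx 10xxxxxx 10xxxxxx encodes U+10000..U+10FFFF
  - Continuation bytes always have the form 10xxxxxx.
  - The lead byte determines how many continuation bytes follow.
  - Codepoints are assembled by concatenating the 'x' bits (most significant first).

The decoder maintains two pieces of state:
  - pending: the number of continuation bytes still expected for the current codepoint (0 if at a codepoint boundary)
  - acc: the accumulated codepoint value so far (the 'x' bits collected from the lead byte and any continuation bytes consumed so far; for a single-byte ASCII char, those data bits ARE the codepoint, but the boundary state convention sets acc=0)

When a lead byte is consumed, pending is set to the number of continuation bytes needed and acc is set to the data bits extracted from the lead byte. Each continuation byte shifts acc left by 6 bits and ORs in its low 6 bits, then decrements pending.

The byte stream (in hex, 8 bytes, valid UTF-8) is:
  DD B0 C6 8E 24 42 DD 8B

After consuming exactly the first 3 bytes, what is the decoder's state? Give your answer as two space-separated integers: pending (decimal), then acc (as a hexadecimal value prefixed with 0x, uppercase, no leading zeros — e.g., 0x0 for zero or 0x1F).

Answer: 1 0x6

Derivation:
Byte[0]=DD: 2-byte lead. pending=1, acc=0x1D
Byte[1]=B0: continuation. acc=(acc<<6)|0x30=0x770, pending=0
Byte[2]=C6: 2-byte lead. pending=1, acc=0x6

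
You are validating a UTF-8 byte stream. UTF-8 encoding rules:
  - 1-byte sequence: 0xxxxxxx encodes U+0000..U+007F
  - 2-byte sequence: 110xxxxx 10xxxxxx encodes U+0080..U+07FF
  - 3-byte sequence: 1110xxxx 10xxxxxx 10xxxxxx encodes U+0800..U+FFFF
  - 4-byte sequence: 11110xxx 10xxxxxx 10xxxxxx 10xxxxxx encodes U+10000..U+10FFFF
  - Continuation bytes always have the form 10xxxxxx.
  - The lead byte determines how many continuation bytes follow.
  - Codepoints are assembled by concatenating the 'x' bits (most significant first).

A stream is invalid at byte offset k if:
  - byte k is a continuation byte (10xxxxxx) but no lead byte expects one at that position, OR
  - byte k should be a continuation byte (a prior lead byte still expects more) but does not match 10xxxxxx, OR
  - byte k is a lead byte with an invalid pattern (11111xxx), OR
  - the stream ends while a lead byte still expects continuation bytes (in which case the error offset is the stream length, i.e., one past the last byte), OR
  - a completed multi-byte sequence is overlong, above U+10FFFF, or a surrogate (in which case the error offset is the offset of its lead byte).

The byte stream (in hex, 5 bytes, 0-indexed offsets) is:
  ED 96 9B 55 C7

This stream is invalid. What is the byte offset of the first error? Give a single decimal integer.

Answer: 5

Derivation:
Byte[0]=ED: 3-byte lead, need 2 cont bytes. acc=0xD
Byte[1]=96: continuation. acc=(acc<<6)|0x16=0x356
Byte[2]=9B: continuation. acc=(acc<<6)|0x1B=0xD59B
Completed: cp=U+D59B (starts at byte 0)
Byte[3]=55: 1-byte ASCII. cp=U+0055
Byte[4]=C7: 2-byte lead, need 1 cont bytes. acc=0x7
Byte[5]: stream ended, expected continuation. INVALID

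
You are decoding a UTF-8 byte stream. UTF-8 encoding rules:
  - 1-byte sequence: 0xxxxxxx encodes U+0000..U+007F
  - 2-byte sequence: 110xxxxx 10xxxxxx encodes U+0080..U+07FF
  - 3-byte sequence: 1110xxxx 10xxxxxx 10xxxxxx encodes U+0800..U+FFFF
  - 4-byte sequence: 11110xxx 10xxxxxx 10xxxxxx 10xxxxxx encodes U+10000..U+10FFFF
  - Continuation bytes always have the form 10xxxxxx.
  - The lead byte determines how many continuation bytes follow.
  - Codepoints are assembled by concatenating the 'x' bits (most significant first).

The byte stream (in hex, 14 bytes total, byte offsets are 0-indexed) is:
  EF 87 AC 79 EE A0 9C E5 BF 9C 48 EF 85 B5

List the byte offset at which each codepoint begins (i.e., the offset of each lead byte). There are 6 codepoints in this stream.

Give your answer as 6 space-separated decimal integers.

Byte[0]=EF: 3-byte lead, need 2 cont bytes. acc=0xF
Byte[1]=87: continuation. acc=(acc<<6)|0x07=0x3C7
Byte[2]=AC: continuation. acc=(acc<<6)|0x2C=0xF1EC
Completed: cp=U+F1EC (starts at byte 0)
Byte[3]=79: 1-byte ASCII. cp=U+0079
Byte[4]=EE: 3-byte lead, need 2 cont bytes. acc=0xE
Byte[5]=A0: continuation. acc=(acc<<6)|0x20=0x3A0
Byte[6]=9C: continuation. acc=(acc<<6)|0x1C=0xE81C
Completed: cp=U+E81C (starts at byte 4)
Byte[7]=E5: 3-byte lead, need 2 cont bytes. acc=0x5
Byte[8]=BF: continuation. acc=(acc<<6)|0x3F=0x17F
Byte[9]=9C: continuation. acc=(acc<<6)|0x1C=0x5FDC
Completed: cp=U+5FDC (starts at byte 7)
Byte[10]=48: 1-byte ASCII. cp=U+0048
Byte[11]=EF: 3-byte lead, need 2 cont bytes. acc=0xF
Byte[12]=85: continuation. acc=(acc<<6)|0x05=0x3C5
Byte[13]=B5: continuation. acc=(acc<<6)|0x35=0xF175
Completed: cp=U+F175 (starts at byte 11)

Answer: 0 3 4 7 10 11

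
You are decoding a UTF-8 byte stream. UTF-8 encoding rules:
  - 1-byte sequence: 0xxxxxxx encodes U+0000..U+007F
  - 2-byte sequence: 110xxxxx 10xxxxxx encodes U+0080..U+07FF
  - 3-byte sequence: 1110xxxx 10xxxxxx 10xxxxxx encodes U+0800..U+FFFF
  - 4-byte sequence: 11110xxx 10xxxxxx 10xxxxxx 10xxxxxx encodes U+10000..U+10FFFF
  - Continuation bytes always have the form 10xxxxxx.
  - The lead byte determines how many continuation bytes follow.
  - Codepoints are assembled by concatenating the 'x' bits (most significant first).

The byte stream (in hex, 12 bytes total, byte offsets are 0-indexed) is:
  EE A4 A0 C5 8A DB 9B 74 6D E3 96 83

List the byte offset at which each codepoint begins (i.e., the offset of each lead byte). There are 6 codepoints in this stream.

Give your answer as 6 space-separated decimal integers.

Answer: 0 3 5 7 8 9

Derivation:
Byte[0]=EE: 3-byte lead, need 2 cont bytes. acc=0xE
Byte[1]=A4: continuation. acc=(acc<<6)|0x24=0x3A4
Byte[2]=A0: continuation. acc=(acc<<6)|0x20=0xE920
Completed: cp=U+E920 (starts at byte 0)
Byte[3]=C5: 2-byte lead, need 1 cont bytes. acc=0x5
Byte[4]=8A: continuation. acc=(acc<<6)|0x0A=0x14A
Completed: cp=U+014A (starts at byte 3)
Byte[5]=DB: 2-byte lead, need 1 cont bytes. acc=0x1B
Byte[6]=9B: continuation. acc=(acc<<6)|0x1B=0x6DB
Completed: cp=U+06DB (starts at byte 5)
Byte[7]=74: 1-byte ASCII. cp=U+0074
Byte[8]=6D: 1-byte ASCII. cp=U+006D
Byte[9]=E3: 3-byte lead, need 2 cont bytes. acc=0x3
Byte[10]=96: continuation. acc=(acc<<6)|0x16=0xD6
Byte[11]=83: continuation. acc=(acc<<6)|0x03=0x3583
Completed: cp=U+3583 (starts at byte 9)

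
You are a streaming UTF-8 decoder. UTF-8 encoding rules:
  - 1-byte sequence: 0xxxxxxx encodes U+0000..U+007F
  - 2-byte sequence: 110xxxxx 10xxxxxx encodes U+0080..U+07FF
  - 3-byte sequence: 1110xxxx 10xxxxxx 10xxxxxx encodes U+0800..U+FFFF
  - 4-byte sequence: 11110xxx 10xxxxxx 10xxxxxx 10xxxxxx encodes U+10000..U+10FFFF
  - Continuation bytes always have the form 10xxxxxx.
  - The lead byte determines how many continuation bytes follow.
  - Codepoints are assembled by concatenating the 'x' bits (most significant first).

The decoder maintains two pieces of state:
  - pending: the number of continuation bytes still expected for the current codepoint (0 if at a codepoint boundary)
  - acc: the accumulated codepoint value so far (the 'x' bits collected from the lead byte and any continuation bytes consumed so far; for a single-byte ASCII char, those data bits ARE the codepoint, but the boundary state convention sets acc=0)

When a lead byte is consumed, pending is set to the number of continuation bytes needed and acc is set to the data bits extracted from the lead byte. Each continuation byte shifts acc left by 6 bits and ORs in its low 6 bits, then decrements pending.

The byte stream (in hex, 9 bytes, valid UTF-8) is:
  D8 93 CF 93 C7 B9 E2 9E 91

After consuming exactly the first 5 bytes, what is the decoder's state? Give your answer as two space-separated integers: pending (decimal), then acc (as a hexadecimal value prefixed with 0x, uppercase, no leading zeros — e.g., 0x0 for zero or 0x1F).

Answer: 1 0x7

Derivation:
Byte[0]=D8: 2-byte lead. pending=1, acc=0x18
Byte[1]=93: continuation. acc=(acc<<6)|0x13=0x613, pending=0
Byte[2]=CF: 2-byte lead. pending=1, acc=0xF
Byte[3]=93: continuation. acc=(acc<<6)|0x13=0x3D3, pending=0
Byte[4]=C7: 2-byte lead. pending=1, acc=0x7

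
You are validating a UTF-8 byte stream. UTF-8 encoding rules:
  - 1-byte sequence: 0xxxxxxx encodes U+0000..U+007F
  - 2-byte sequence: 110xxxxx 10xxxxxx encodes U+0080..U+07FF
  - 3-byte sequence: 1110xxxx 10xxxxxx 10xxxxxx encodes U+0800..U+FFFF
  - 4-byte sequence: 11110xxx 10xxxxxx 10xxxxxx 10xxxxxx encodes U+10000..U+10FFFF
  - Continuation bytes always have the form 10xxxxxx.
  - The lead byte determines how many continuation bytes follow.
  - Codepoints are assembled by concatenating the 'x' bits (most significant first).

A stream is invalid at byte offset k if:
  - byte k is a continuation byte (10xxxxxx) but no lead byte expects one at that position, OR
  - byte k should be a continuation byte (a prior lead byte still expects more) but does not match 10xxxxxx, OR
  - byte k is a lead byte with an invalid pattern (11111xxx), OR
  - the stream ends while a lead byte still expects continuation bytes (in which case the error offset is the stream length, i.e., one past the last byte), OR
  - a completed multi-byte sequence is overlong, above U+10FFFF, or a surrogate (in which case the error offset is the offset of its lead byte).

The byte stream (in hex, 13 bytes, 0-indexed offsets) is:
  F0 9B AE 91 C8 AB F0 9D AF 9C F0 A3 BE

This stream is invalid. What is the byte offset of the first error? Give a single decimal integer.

Answer: 13

Derivation:
Byte[0]=F0: 4-byte lead, need 3 cont bytes. acc=0x0
Byte[1]=9B: continuation. acc=(acc<<6)|0x1B=0x1B
Byte[2]=AE: continuation. acc=(acc<<6)|0x2E=0x6EE
Byte[3]=91: continuation. acc=(acc<<6)|0x11=0x1BB91
Completed: cp=U+1BB91 (starts at byte 0)
Byte[4]=C8: 2-byte lead, need 1 cont bytes. acc=0x8
Byte[5]=AB: continuation. acc=(acc<<6)|0x2B=0x22B
Completed: cp=U+022B (starts at byte 4)
Byte[6]=F0: 4-byte lead, need 3 cont bytes. acc=0x0
Byte[7]=9D: continuation. acc=(acc<<6)|0x1D=0x1D
Byte[8]=AF: continuation. acc=(acc<<6)|0x2F=0x76F
Byte[9]=9C: continuation. acc=(acc<<6)|0x1C=0x1DBDC
Completed: cp=U+1DBDC (starts at byte 6)
Byte[10]=F0: 4-byte lead, need 3 cont bytes. acc=0x0
Byte[11]=A3: continuation. acc=(acc<<6)|0x23=0x23
Byte[12]=BE: continuation. acc=(acc<<6)|0x3E=0x8FE
Byte[13]: stream ended, expected continuation. INVALID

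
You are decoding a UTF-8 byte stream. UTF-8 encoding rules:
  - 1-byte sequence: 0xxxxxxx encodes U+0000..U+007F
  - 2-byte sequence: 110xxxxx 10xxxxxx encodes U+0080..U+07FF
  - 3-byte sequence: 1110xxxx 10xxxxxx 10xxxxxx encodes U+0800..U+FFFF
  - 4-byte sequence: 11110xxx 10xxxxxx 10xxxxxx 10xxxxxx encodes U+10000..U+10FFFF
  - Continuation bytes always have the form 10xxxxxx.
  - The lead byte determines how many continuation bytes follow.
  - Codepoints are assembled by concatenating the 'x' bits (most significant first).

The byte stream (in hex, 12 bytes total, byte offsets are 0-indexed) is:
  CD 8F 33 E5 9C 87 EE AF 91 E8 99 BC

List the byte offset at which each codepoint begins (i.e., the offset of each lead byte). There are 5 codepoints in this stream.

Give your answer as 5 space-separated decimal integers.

Byte[0]=CD: 2-byte lead, need 1 cont bytes. acc=0xD
Byte[1]=8F: continuation. acc=(acc<<6)|0x0F=0x34F
Completed: cp=U+034F (starts at byte 0)
Byte[2]=33: 1-byte ASCII. cp=U+0033
Byte[3]=E5: 3-byte lead, need 2 cont bytes. acc=0x5
Byte[4]=9C: continuation. acc=(acc<<6)|0x1C=0x15C
Byte[5]=87: continuation. acc=(acc<<6)|0x07=0x5707
Completed: cp=U+5707 (starts at byte 3)
Byte[6]=EE: 3-byte lead, need 2 cont bytes. acc=0xE
Byte[7]=AF: continuation. acc=(acc<<6)|0x2F=0x3AF
Byte[8]=91: continuation. acc=(acc<<6)|0x11=0xEBD1
Completed: cp=U+EBD1 (starts at byte 6)
Byte[9]=E8: 3-byte lead, need 2 cont bytes. acc=0x8
Byte[10]=99: continuation. acc=(acc<<6)|0x19=0x219
Byte[11]=BC: continuation. acc=(acc<<6)|0x3C=0x867C
Completed: cp=U+867C (starts at byte 9)

Answer: 0 2 3 6 9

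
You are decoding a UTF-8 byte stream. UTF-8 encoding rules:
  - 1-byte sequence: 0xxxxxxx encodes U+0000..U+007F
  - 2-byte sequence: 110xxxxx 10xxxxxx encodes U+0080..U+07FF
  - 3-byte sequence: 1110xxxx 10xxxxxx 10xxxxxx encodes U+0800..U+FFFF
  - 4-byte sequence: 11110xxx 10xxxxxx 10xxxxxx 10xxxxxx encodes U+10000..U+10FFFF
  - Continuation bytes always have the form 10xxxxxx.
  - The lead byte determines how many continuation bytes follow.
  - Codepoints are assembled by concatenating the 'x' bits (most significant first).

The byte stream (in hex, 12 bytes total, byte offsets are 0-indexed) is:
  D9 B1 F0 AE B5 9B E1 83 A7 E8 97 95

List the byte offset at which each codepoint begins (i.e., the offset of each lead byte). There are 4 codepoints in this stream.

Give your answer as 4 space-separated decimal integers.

Byte[0]=D9: 2-byte lead, need 1 cont bytes. acc=0x19
Byte[1]=B1: continuation. acc=(acc<<6)|0x31=0x671
Completed: cp=U+0671 (starts at byte 0)
Byte[2]=F0: 4-byte lead, need 3 cont bytes. acc=0x0
Byte[3]=AE: continuation. acc=(acc<<6)|0x2E=0x2E
Byte[4]=B5: continuation. acc=(acc<<6)|0x35=0xBB5
Byte[5]=9B: continuation. acc=(acc<<6)|0x1B=0x2ED5B
Completed: cp=U+2ED5B (starts at byte 2)
Byte[6]=E1: 3-byte lead, need 2 cont bytes. acc=0x1
Byte[7]=83: continuation. acc=(acc<<6)|0x03=0x43
Byte[8]=A7: continuation. acc=(acc<<6)|0x27=0x10E7
Completed: cp=U+10E7 (starts at byte 6)
Byte[9]=E8: 3-byte lead, need 2 cont bytes. acc=0x8
Byte[10]=97: continuation. acc=(acc<<6)|0x17=0x217
Byte[11]=95: continuation. acc=(acc<<6)|0x15=0x85D5
Completed: cp=U+85D5 (starts at byte 9)

Answer: 0 2 6 9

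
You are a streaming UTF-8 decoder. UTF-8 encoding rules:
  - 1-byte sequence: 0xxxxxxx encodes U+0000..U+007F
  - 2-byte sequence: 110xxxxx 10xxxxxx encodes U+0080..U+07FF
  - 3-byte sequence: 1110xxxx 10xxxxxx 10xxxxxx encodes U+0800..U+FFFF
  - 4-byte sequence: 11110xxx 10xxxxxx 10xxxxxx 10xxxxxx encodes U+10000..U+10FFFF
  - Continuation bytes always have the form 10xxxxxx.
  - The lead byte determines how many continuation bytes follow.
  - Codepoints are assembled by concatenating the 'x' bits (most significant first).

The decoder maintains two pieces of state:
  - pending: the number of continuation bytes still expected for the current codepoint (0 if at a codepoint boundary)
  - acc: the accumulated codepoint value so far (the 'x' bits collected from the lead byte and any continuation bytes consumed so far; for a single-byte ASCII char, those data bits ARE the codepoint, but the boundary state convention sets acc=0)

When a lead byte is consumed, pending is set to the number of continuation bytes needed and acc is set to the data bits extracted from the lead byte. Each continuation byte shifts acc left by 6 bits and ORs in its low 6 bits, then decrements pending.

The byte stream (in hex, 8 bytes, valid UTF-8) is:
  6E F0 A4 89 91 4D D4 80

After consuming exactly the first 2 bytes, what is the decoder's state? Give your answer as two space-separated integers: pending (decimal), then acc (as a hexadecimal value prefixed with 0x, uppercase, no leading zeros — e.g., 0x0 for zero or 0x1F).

Byte[0]=6E: 1-byte. pending=0, acc=0x0
Byte[1]=F0: 4-byte lead. pending=3, acc=0x0

Answer: 3 0x0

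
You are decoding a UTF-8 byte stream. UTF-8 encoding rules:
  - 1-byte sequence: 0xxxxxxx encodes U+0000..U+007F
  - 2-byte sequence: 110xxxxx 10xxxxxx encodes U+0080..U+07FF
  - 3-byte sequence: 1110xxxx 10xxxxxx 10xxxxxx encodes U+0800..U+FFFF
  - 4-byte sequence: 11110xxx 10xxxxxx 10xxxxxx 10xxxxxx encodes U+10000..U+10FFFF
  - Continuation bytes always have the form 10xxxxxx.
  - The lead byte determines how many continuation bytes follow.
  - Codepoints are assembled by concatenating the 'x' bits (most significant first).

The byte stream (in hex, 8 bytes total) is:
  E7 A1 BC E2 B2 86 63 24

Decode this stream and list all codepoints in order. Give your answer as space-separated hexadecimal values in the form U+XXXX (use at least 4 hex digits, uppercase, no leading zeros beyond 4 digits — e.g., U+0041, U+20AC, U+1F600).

Byte[0]=E7: 3-byte lead, need 2 cont bytes. acc=0x7
Byte[1]=A1: continuation. acc=(acc<<6)|0x21=0x1E1
Byte[2]=BC: continuation. acc=(acc<<6)|0x3C=0x787C
Completed: cp=U+787C (starts at byte 0)
Byte[3]=E2: 3-byte lead, need 2 cont bytes. acc=0x2
Byte[4]=B2: continuation. acc=(acc<<6)|0x32=0xB2
Byte[5]=86: continuation. acc=(acc<<6)|0x06=0x2C86
Completed: cp=U+2C86 (starts at byte 3)
Byte[6]=63: 1-byte ASCII. cp=U+0063
Byte[7]=24: 1-byte ASCII. cp=U+0024

Answer: U+787C U+2C86 U+0063 U+0024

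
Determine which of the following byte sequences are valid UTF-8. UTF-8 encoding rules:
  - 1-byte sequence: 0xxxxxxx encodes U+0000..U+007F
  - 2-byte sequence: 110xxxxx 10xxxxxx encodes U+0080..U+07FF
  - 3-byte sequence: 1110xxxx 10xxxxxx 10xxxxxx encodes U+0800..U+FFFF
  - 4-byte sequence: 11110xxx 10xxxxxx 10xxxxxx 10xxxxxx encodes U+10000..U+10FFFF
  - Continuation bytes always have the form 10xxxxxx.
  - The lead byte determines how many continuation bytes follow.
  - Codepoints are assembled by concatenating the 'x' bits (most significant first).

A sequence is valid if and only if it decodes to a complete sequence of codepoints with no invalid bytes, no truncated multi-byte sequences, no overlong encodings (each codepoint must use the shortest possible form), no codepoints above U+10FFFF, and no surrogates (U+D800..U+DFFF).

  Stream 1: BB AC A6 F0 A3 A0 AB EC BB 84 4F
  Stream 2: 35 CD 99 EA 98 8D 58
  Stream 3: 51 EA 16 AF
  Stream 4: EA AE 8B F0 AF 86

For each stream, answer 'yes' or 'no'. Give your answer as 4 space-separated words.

Stream 1: error at byte offset 0. INVALID
Stream 2: decodes cleanly. VALID
Stream 3: error at byte offset 2. INVALID
Stream 4: error at byte offset 6. INVALID

Answer: no yes no no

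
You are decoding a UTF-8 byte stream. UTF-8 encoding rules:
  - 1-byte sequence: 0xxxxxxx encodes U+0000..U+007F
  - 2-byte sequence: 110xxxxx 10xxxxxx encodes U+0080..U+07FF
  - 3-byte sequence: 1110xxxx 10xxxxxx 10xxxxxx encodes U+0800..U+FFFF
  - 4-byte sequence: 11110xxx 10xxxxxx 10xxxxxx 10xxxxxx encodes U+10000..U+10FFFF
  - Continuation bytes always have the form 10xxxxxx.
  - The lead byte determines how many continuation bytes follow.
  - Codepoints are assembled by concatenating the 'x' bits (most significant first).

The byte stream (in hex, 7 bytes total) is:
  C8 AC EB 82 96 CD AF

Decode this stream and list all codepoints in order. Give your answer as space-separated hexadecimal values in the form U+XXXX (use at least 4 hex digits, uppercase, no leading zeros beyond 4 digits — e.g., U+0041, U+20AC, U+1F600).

Answer: U+022C U+B096 U+036F

Derivation:
Byte[0]=C8: 2-byte lead, need 1 cont bytes. acc=0x8
Byte[1]=AC: continuation. acc=(acc<<6)|0x2C=0x22C
Completed: cp=U+022C (starts at byte 0)
Byte[2]=EB: 3-byte lead, need 2 cont bytes. acc=0xB
Byte[3]=82: continuation. acc=(acc<<6)|0x02=0x2C2
Byte[4]=96: continuation. acc=(acc<<6)|0x16=0xB096
Completed: cp=U+B096 (starts at byte 2)
Byte[5]=CD: 2-byte lead, need 1 cont bytes. acc=0xD
Byte[6]=AF: continuation. acc=(acc<<6)|0x2F=0x36F
Completed: cp=U+036F (starts at byte 5)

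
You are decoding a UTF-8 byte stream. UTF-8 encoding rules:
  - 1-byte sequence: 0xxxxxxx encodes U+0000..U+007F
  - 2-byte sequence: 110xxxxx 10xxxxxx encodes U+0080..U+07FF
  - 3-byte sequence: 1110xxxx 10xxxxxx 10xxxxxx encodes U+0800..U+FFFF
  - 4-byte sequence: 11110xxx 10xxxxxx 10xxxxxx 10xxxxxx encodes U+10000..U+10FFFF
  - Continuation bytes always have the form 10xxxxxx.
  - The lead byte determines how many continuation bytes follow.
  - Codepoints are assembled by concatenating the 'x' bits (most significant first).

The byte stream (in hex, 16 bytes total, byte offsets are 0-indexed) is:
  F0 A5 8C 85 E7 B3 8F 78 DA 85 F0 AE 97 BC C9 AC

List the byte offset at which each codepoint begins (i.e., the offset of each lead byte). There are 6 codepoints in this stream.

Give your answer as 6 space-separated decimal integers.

Answer: 0 4 7 8 10 14

Derivation:
Byte[0]=F0: 4-byte lead, need 3 cont bytes. acc=0x0
Byte[1]=A5: continuation. acc=(acc<<6)|0x25=0x25
Byte[2]=8C: continuation. acc=(acc<<6)|0x0C=0x94C
Byte[3]=85: continuation. acc=(acc<<6)|0x05=0x25305
Completed: cp=U+25305 (starts at byte 0)
Byte[4]=E7: 3-byte lead, need 2 cont bytes. acc=0x7
Byte[5]=B3: continuation. acc=(acc<<6)|0x33=0x1F3
Byte[6]=8F: continuation. acc=(acc<<6)|0x0F=0x7CCF
Completed: cp=U+7CCF (starts at byte 4)
Byte[7]=78: 1-byte ASCII. cp=U+0078
Byte[8]=DA: 2-byte lead, need 1 cont bytes. acc=0x1A
Byte[9]=85: continuation. acc=(acc<<6)|0x05=0x685
Completed: cp=U+0685 (starts at byte 8)
Byte[10]=F0: 4-byte lead, need 3 cont bytes. acc=0x0
Byte[11]=AE: continuation. acc=(acc<<6)|0x2E=0x2E
Byte[12]=97: continuation. acc=(acc<<6)|0x17=0xB97
Byte[13]=BC: continuation. acc=(acc<<6)|0x3C=0x2E5FC
Completed: cp=U+2E5FC (starts at byte 10)
Byte[14]=C9: 2-byte lead, need 1 cont bytes. acc=0x9
Byte[15]=AC: continuation. acc=(acc<<6)|0x2C=0x26C
Completed: cp=U+026C (starts at byte 14)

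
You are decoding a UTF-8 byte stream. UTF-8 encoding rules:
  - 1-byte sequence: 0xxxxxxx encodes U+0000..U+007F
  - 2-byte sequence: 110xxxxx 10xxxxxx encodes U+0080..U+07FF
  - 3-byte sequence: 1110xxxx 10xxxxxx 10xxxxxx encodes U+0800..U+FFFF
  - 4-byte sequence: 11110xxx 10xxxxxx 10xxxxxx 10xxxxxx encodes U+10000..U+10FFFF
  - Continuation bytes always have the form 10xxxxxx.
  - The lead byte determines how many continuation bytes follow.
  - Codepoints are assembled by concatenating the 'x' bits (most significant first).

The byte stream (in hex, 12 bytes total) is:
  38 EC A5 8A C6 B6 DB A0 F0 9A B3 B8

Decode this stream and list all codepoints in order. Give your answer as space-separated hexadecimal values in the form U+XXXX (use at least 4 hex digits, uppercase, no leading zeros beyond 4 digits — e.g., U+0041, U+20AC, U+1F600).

Answer: U+0038 U+C94A U+01B6 U+06E0 U+1ACF8

Derivation:
Byte[0]=38: 1-byte ASCII. cp=U+0038
Byte[1]=EC: 3-byte lead, need 2 cont bytes. acc=0xC
Byte[2]=A5: continuation. acc=(acc<<6)|0x25=0x325
Byte[3]=8A: continuation. acc=(acc<<6)|0x0A=0xC94A
Completed: cp=U+C94A (starts at byte 1)
Byte[4]=C6: 2-byte lead, need 1 cont bytes. acc=0x6
Byte[5]=B6: continuation. acc=(acc<<6)|0x36=0x1B6
Completed: cp=U+01B6 (starts at byte 4)
Byte[6]=DB: 2-byte lead, need 1 cont bytes. acc=0x1B
Byte[7]=A0: continuation. acc=(acc<<6)|0x20=0x6E0
Completed: cp=U+06E0 (starts at byte 6)
Byte[8]=F0: 4-byte lead, need 3 cont bytes. acc=0x0
Byte[9]=9A: continuation. acc=(acc<<6)|0x1A=0x1A
Byte[10]=B3: continuation. acc=(acc<<6)|0x33=0x6B3
Byte[11]=B8: continuation. acc=(acc<<6)|0x38=0x1ACF8
Completed: cp=U+1ACF8 (starts at byte 8)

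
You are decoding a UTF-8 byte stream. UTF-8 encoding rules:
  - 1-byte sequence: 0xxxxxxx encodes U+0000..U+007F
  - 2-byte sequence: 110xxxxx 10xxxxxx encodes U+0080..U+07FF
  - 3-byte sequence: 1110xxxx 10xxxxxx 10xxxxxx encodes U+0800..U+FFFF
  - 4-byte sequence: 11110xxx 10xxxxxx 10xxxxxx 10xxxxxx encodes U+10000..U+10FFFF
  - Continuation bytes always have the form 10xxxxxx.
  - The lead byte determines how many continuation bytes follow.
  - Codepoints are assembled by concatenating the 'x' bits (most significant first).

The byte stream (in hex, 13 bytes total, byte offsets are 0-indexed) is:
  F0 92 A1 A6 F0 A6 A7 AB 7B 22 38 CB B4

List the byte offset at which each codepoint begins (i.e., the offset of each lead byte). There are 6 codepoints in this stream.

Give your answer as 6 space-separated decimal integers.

Byte[0]=F0: 4-byte lead, need 3 cont bytes. acc=0x0
Byte[1]=92: continuation. acc=(acc<<6)|0x12=0x12
Byte[2]=A1: continuation. acc=(acc<<6)|0x21=0x4A1
Byte[3]=A6: continuation. acc=(acc<<6)|0x26=0x12866
Completed: cp=U+12866 (starts at byte 0)
Byte[4]=F0: 4-byte lead, need 3 cont bytes. acc=0x0
Byte[5]=A6: continuation. acc=(acc<<6)|0x26=0x26
Byte[6]=A7: continuation. acc=(acc<<6)|0x27=0x9A7
Byte[7]=AB: continuation. acc=(acc<<6)|0x2B=0x269EB
Completed: cp=U+269EB (starts at byte 4)
Byte[8]=7B: 1-byte ASCII. cp=U+007B
Byte[9]=22: 1-byte ASCII. cp=U+0022
Byte[10]=38: 1-byte ASCII. cp=U+0038
Byte[11]=CB: 2-byte lead, need 1 cont bytes. acc=0xB
Byte[12]=B4: continuation. acc=(acc<<6)|0x34=0x2F4
Completed: cp=U+02F4 (starts at byte 11)

Answer: 0 4 8 9 10 11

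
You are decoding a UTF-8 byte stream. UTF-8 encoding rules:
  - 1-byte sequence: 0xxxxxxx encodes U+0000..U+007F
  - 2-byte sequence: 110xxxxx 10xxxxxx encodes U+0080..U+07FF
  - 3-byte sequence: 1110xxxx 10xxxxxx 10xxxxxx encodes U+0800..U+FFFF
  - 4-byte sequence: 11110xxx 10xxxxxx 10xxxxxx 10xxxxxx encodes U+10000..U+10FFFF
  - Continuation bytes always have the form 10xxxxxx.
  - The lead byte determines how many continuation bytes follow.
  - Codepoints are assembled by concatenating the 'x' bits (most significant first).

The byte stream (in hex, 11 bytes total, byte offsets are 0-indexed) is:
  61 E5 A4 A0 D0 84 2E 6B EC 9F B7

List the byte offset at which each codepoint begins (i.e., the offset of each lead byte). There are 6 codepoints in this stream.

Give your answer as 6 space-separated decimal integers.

Answer: 0 1 4 6 7 8

Derivation:
Byte[0]=61: 1-byte ASCII. cp=U+0061
Byte[1]=E5: 3-byte lead, need 2 cont bytes. acc=0x5
Byte[2]=A4: continuation. acc=(acc<<6)|0x24=0x164
Byte[3]=A0: continuation. acc=(acc<<6)|0x20=0x5920
Completed: cp=U+5920 (starts at byte 1)
Byte[4]=D0: 2-byte lead, need 1 cont bytes. acc=0x10
Byte[5]=84: continuation. acc=(acc<<6)|0x04=0x404
Completed: cp=U+0404 (starts at byte 4)
Byte[6]=2E: 1-byte ASCII. cp=U+002E
Byte[7]=6B: 1-byte ASCII. cp=U+006B
Byte[8]=EC: 3-byte lead, need 2 cont bytes. acc=0xC
Byte[9]=9F: continuation. acc=(acc<<6)|0x1F=0x31F
Byte[10]=B7: continuation. acc=(acc<<6)|0x37=0xC7F7
Completed: cp=U+C7F7 (starts at byte 8)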